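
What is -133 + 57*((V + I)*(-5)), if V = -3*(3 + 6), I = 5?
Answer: 6137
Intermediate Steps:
V = -27 (V = -3*9 = -27)
-133 + 57*((V + I)*(-5)) = -133 + 57*((-27 + 5)*(-5)) = -133 + 57*(-22*(-5)) = -133 + 57*110 = -133 + 6270 = 6137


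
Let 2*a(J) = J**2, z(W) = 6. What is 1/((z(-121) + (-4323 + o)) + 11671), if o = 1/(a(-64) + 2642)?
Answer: 4690/34490261 ≈ 0.00013598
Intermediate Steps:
a(J) = J**2/2
o = 1/4690 (o = 1/((1/2)*(-64)**2 + 2642) = 1/((1/2)*4096 + 2642) = 1/(2048 + 2642) = 1/4690 ≈ 0.00021322)
1/((z(-121) + (-4323 + o)) + 11671) = 1/((6 + (-4323 + 1/4690)) + 11671) = 1/((6 - 20274869/4690) + 11671) = 1/(-20246729/4690 + 11671) = 1/(34490261/4690) = 4690/34490261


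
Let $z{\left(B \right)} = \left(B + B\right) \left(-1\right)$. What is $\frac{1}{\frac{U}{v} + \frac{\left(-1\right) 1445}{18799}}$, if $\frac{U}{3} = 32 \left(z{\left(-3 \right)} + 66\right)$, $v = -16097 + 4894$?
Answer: $- \frac{210605197}{146127023} \approx -1.4412$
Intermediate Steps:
$z{\left(B \right)} = - 2 B$ ($z{\left(B \right)} = 2 B \left(-1\right) = - 2 B$)
$v = -11203$
$U = 6912$ ($U = 3 \cdot 32 \left(\left(-2\right) \left(-3\right) + 66\right) = 3 \cdot 32 \left(6 + 66\right) = 3 \cdot 32 \cdot 72 = 3 \cdot 2304 = 6912$)
$\frac{1}{\frac{U}{v} + \frac{\left(-1\right) 1445}{18799}} = \frac{1}{\frac{6912}{-11203} + \frac{\left(-1\right) 1445}{18799}} = \frac{1}{6912 \left(- \frac{1}{11203}\right) - \frac{1445}{18799}} = \frac{1}{- \frac{6912}{11203} - \frac{1445}{18799}} = \frac{1}{- \frac{146127023}{210605197}} = - \frac{210605197}{146127023}$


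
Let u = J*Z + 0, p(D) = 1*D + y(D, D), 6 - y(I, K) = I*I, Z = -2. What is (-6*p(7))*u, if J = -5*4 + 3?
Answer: 7344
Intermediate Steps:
J = -17 (J = -20 + 3 = -17)
y(I, K) = 6 - I² (y(I, K) = 6 - I*I = 6 - I²)
p(D) = 6 + D - D² (p(D) = 1*D + (6 - D²) = D + (6 - D²) = 6 + D - D²)
u = 34 (u = -17*(-2) + 0 = 34 + 0 = 34)
(-6*p(7))*u = -6*(6 + 7 - 1*7²)*34 = -6*(6 + 7 - 1*49)*34 = -6*(6 + 7 - 49)*34 = -6*(-36)*34 = 216*34 = 7344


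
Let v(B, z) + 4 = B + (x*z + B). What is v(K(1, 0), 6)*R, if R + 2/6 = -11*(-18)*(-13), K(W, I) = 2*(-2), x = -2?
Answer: 61784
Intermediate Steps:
K(W, I) = -4
v(B, z) = -4 - 2*z + 2*B (v(B, z) = -4 + (B + (-2*z + B)) = -4 + (B + (B - 2*z)) = -4 + (-2*z + 2*B) = -4 - 2*z + 2*B)
R = -7723/3 (R = -⅓ - 11*(-18)*(-13) = -⅓ + 198*(-13) = -⅓ - 2574 = -7723/3 ≈ -2574.3)
v(K(1, 0), 6)*R = (-4 - 2*6 + 2*(-4))*(-7723/3) = (-4 - 12 - 8)*(-7723/3) = -24*(-7723/3) = 61784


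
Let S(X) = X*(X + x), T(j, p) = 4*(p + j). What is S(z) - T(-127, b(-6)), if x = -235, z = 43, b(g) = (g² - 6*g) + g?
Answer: -8012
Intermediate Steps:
b(g) = g² - 5*g
T(j, p) = 4*j + 4*p (T(j, p) = 4*(j + p) = 4*j + 4*p)
S(X) = X*(-235 + X) (S(X) = X*(X - 235) = X*(-235 + X))
S(z) - T(-127, b(-6)) = 43*(-235 + 43) - (4*(-127) + 4*(-6*(-5 - 6))) = 43*(-192) - (-508 + 4*(-6*(-11))) = -8256 - (-508 + 4*66) = -8256 - (-508 + 264) = -8256 - 1*(-244) = -8256 + 244 = -8012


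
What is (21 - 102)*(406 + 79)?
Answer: -39285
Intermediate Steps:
(21 - 102)*(406 + 79) = -81*485 = -39285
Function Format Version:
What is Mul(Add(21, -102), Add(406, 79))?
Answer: -39285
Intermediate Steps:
Mul(Add(21, -102), Add(406, 79)) = Mul(-81, 485) = -39285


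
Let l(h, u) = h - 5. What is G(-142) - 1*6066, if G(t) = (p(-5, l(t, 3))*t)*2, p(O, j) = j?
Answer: 35682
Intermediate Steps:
l(h, u) = -5 + h
G(t) = 2*t*(-5 + t) (G(t) = ((-5 + t)*t)*2 = (t*(-5 + t))*2 = 2*t*(-5 + t))
G(-142) - 1*6066 = 2*(-142)*(-5 - 142) - 1*6066 = 2*(-142)*(-147) - 6066 = 41748 - 6066 = 35682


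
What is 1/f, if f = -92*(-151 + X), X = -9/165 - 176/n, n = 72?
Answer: 495/6990344 ≈ 7.0812e-5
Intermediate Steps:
X = -1237/495 (X = -9/165 - 176/72 = -9*1/165 - 176*1/72 = -3/55 - 22/9 = -1237/495 ≈ -2.4990)
f = 6990344/495 (f = -92*(-151 - 1237/495) = -92*(-75982/495) = 6990344/495 ≈ 14122.)
1/f = 1/(6990344/495) = 495/6990344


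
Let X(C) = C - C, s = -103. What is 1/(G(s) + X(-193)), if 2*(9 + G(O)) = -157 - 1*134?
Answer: -2/309 ≈ -0.0064725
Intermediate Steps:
X(C) = 0
G(O) = -309/2 (G(O) = -9 + (-157 - 1*134)/2 = -9 + (-157 - 134)/2 = -9 + (1/2)*(-291) = -9 - 291/2 = -309/2)
1/(G(s) + X(-193)) = 1/(-309/2 + 0) = 1/(-309/2) = -2/309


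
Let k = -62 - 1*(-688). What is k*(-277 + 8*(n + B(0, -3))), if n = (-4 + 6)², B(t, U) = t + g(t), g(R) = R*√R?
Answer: -153370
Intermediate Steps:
g(R) = R^(3/2)
k = 626 (k = -62 + 688 = 626)
B(t, U) = t + t^(3/2)
n = 4 (n = 2² = 4)
k*(-277 + 8*(n + B(0, -3))) = 626*(-277 + 8*(4 + (0 + 0^(3/2)))) = 626*(-277 + 8*(4 + (0 + 0))) = 626*(-277 + 8*(4 + 0)) = 626*(-277 + 8*4) = 626*(-277 + 32) = 626*(-245) = -153370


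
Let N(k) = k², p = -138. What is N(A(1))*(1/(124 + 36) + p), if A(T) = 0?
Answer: 0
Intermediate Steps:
N(A(1))*(1/(124 + 36) + p) = 0²*(1/(124 + 36) - 138) = 0*(1/160 - 138) = 0*(-22079/160) = 0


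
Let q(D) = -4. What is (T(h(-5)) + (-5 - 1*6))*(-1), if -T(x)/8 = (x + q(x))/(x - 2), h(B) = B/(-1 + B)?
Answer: 229/7 ≈ 32.714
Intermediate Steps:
T(x) = -8*(-4 + x)/(-2 + x) (T(x) = -8*(x - 4)/(x - 2) = -8*(-4 + x)/(-2 + x))
(T(h(-5)) + (-5 - 1*6))*(-1) = (8*(4 - (-5)/(-1 - 5))/(-2 - 5/(-1 - 5)) + (-5 - 1*6))*(-1) = (8*(4 - (-5)/(-6))/(-2 - 5/(-6)) + (-5 - 6))*(-1) = (8*(4 - (-5)*(-1)/6)/(-2 - 5*(-1/6)) - 11)*(-1) = (8*(4 - 1*5/6)/(-2 + 5/6) - 11)*(-1) = (8*(4 - 5/6)/(-7/6) - 11)*(-1) = (8*(-6/7)*(19/6) - 11)*(-1) = (-152/7 - 11)*(-1) = -229/7*(-1) = 229/7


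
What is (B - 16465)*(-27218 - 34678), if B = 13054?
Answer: 211127256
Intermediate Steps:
(B - 16465)*(-27218 - 34678) = (13054 - 16465)*(-27218 - 34678) = -3411*(-61896) = 211127256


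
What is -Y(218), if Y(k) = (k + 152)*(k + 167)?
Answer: -142450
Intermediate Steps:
Y(k) = (152 + k)*(167 + k)
-Y(218) = -(25384 + 218**2 + 319*218) = -(25384 + 47524 + 69542) = -1*142450 = -142450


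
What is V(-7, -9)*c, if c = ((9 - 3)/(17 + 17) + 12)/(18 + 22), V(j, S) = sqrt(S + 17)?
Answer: 207*sqrt(2)/340 ≈ 0.86101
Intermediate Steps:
V(j, S) = sqrt(17 + S)
c = 207/680 (c = (6/34 + 12)/40 = (6*(1/34) + 12)*(1/40) = (3/17 + 12)*(1/40) = (207/17)*(1/40) = 207/680 ≈ 0.30441)
V(-7, -9)*c = sqrt(17 - 9)*(207/680) = sqrt(8)*(207/680) = (2*sqrt(2))*(207/680) = 207*sqrt(2)/340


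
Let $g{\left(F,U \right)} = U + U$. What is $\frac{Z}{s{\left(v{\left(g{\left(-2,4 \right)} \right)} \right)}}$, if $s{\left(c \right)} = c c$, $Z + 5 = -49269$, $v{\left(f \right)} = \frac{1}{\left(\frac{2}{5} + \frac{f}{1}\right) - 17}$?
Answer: $- \frac{91107626}{25} \approx -3.6443 \cdot 10^{6}$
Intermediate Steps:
$g{\left(F,U \right)} = 2 U$
$v{\left(f \right)} = \frac{1}{- \frac{83}{5} + f}$ ($v{\left(f \right)} = \frac{1}{\left(2 \cdot \frac{1}{5} + f 1\right) - 17} = \frac{1}{\left(\frac{2}{5} + f\right) - 17} = \frac{1}{- \frac{83}{5} + f}$)
$Z = -49274$ ($Z = -5 - 49269 = -49274$)
$s{\left(c \right)} = c^{2}$
$\frac{Z}{s{\left(v{\left(g{\left(-2,4 \right)} \right)} \right)}} = - \frac{49274}{\left(\frac{5}{-83 + 5 \cdot 2 \cdot 4}\right)^{2}} = - \frac{49274}{\left(\frac{5}{-83 + 5 \cdot 8}\right)^{2}} = - \frac{49274}{\left(\frac{5}{-83 + 40}\right)^{2}} = - \frac{49274}{\left(\frac{5}{-43}\right)^{2}} = - \frac{49274}{\left(5 \left(- \frac{1}{43}\right)\right)^{2}} = - \frac{49274}{\left(- \frac{5}{43}\right)^{2}} = - \frac{49274}{\frac{25}{1849}} = \left(-49274\right) \frac{1849}{25} = - \frac{91107626}{25}$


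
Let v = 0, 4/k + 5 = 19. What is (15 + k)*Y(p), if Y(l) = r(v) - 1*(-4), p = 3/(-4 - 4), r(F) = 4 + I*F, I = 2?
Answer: 856/7 ≈ 122.29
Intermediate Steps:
k = 2/7 (k = 4/(-5 + 19) = 4/14 = 4*(1/14) = 2/7 ≈ 0.28571)
r(F) = 4 + 2*F
p = -3/8 (p = 3/(-8) = 3*(-1/8) = -3/8 ≈ -0.37500)
Y(l) = 8 (Y(l) = (4 + 2*0) - 1*(-4) = (4 + 0) + 4 = 4 + 4 = 8)
(15 + k)*Y(p) = (15 + 2/7)*8 = (107/7)*8 = 856/7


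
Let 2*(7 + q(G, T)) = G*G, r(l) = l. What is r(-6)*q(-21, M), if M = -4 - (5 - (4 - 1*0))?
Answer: -1281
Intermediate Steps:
M = -5 (M = -4 - (5 - (4 + 0)) = -4 - (5 - 1*4) = -4 - (5 - 4) = -4 - 1*1 = -4 - 1 = -5)
q(G, T) = -7 + G**2/2 (q(G, T) = -7 + (G*G)/2 = -7 + G**2/2)
r(-6)*q(-21, M) = -6*(-7 + (1/2)*(-21)**2) = -6*(-7 + (1/2)*441) = -6*(-7 + 441/2) = -6*427/2 = -1281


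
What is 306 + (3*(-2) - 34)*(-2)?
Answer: 386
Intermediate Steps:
306 + (3*(-2) - 34)*(-2) = 306 + (-6 - 34)*(-2) = 306 - 40*(-2) = 306 + 80 = 386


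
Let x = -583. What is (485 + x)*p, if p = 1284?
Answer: -125832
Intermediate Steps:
(485 + x)*p = (485 - 583)*1284 = -98*1284 = -125832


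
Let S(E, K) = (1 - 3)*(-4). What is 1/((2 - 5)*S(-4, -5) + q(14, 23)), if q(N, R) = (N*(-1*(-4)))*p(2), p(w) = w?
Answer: 1/88 ≈ 0.011364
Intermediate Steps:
S(E, K) = 8 (S(E, K) = -2*(-4) = 8)
q(N, R) = 8*N (q(N, R) = (N*(-1*(-4)))*2 = (N*4)*2 = (4*N)*2 = 8*N)
1/((2 - 5)*S(-4, -5) + q(14, 23)) = 1/((2 - 5)*8 + 8*14) = 1/(-3*8 + 112) = 1/(-24 + 112) = 1/88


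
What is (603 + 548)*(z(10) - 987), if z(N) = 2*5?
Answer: -1124527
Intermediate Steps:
z(N) = 10
(603 + 548)*(z(10) - 987) = (603 + 548)*(10 - 987) = 1151*(-977) = -1124527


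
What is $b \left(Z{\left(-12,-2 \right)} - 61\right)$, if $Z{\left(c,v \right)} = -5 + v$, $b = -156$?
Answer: $10608$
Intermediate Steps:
$b \left(Z{\left(-12,-2 \right)} - 61\right) = - 156 \left(\left(-5 - 2\right) - 61\right) = - 156 \left(-7 - 61\right) = \left(-156\right) \left(-68\right) = 10608$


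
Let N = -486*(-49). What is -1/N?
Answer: -1/23814 ≈ -4.1992e-5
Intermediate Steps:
N = 23814
-1/N = -1/23814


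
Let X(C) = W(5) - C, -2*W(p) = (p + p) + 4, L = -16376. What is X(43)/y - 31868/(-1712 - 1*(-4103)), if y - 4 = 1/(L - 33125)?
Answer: -1358644906/52602797 ≈ -25.828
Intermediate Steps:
W(p) = -2 - p (W(p) = -((p + p) + 4)/2 = -(2*p + 4)/2 = -(4 + 2*p)/2 = -2 - p)
y = 198003/49501 (y = 4 + 1/(-16376 - 33125) = 4 + 1/(-49501) = 4 - 1/49501 = 198003/49501 ≈ 4.0000)
X(C) = -7 - C (X(C) = (-2 - 1*5) - C = (-2 - 5) - C = -7 - C)
X(43)/y - 31868/(-1712 - 1*(-4103)) = (-7 - 1*43)/(198003/49501) - 31868/(-1712 - 1*(-4103)) = (-7 - 43)*(49501/198003) - 31868/(-1712 + 4103) = -50*49501/198003 - 31868/2391 = -2475050/198003 - 31868*1/2391 = -2475050/198003 - 31868/2391 = -1358644906/52602797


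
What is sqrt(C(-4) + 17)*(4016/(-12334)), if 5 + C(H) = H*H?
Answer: -4016*sqrt(7)/6167 ≈ -1.7229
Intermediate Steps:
C(H) = -5 + H**2 (C(H) = -5 + H*H = -5 + H**2)
sqrt(C(-4) + 17)*(4016/(-12334)) = sqrt((-5 + (-4)**2) + 17)*(4016/(-12334)) = sqrt((-5 + 16) + 17)*(4016*(-1/12334)) = sqrt(11 + 17)*(-2008/6167) = sqrt(28)*(-2008/6167) = (2*sqrt(7))*(-2008/6167) = -4016*sqrt(7)/6167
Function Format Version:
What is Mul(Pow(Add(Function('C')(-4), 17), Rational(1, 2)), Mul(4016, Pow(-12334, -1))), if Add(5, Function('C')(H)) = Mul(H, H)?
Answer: Mul(Rational(-4016, 6167), Pow(7, Rational(1, 2))) ≈ -1.7229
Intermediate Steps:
Function('C')(H) = Add(-5, Pow(H, 2)) (Function('C')(H) = Add(-5, Mul(H, H)) = Add(-5, Pow(H, 2)))
Mul(Pow(Add(Function('C')(-4), 17), Rational(1, 2)), Mul(4016, Pow(-12334, -1))) = Mul(Pow(Add(Add(-5, Pow(-4, 2)), 17), Rational(1, 2)), Mul(4016, Pow(-12334, -1))) = Mul(Pow(Add(Add(-5, 16), 17), Rational(1, 2)), Mul(4016, Rational(-1, 12334))) = Mul(Pow(Add(11, 17), Rational(1, 2)), Rational(-2008, 6167)) = Mul(Pow(28, Rational(1, 2)), Rational(-2008, 6167)) = Mul(Mul(2, Pow(7, Rational(1, 2))), Rational(-2008, 6167)) = Mul(Rational(-4016, 6167), Pow(7, Rational(1, 2)))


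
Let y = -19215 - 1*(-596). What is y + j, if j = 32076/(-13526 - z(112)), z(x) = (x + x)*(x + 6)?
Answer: -372005039/19979 ≈ -18620.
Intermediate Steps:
y = -18619 (y = -19215 + 596 = -18619)
z(x) = 2*x*(6 + x) (z(x) = (2*x)*(6 + x) = 2*x*(6 + x))
j = -16038/19979 (j = 32076/(-13526 - 2*112*(6 + 112)) = 32076/(-13526 - 2*112*118) = 32076/(-13526 - 1*26432) = 32076/(-13526 - 26432) = 32076/(-39958) = 32076*(-1/39958) = -16038/19979 ≈ -0.80274)
y + j = -18619 - 16038/19979 = -372005039/19979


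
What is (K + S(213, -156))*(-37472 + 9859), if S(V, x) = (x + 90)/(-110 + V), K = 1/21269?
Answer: 38759015063/2190707 ≈ 17692.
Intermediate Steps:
K = 1/21269 ≈ 4.7017e-5
S(V, x) = (90 + x)/(-110 + V)
(K + S(213, -156))*(-37472 + 9859) = (1/21269 + (90 - 156)/(-110 + 213))*(-37472 + 9859) = (1/21269 - 66/103)*(-27613) = -1403651/2190707*(-27613) = 38759015063/2190707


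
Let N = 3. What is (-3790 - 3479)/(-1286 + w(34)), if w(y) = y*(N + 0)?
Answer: 7269/1184 ≈ 6.1394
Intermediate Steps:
w(y) = 3*y (w(y) = y*(3 + 0) = y*3 = 3*y)
(-3790 - 3479)/(-1286 + w(34)) = (-3790 - 3479)/(-1286 + 3*34) = -7269/(-1286 + 102) = -7269/(-1184) = -7269*(-1/1184) = 7269/1184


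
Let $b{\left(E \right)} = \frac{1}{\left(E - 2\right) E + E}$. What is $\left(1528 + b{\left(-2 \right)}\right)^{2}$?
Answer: $\frac{84070561}{36} \approx 2.3353 \cdot 10^{6}$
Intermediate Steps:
$b{\left(E \right)} = \frac{1}{E + E \left(-2 + E\right)}$ ($b{\left(E \right)} = \frac{1}{\left(-2 + E\right) E + E} = \frac{1}{E \left(-2 + E\right) + E} = \frac{1}{E + E \left(-2 + E\right)}$)
$\left(1528 + b{\left(-2 \right)}\right)^{2} = \left(1528 + \frac{1}{\left(-2\right) \left(-1 - 2\right)}\right)^{2} = \left(1528 - \frac{1}{2 \left(-3\right)}\right)^{2} = \left(1528 - - \frac{1}{6}\right)^{2} = \left(1528 + \frac{1}{6}\right)^{2} = \left(\frac{9169}{6}\right)^{2} = \frac{84070561}{36}$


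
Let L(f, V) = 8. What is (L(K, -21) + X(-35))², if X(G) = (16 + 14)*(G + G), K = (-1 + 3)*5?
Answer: 4376464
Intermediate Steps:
K = 10 (K = 2*5 = 10)
X(G) = 60*G (X(G) = 30*(2*G) = 60*G)
(L(K, -21) + X(-35))² = (8 + 60*(-35))² = (8 - 2100)² = (-2092)² = 4376464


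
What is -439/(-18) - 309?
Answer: -5123/18 ≈ -284.61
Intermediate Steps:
-439/(-18) - 309 = -439*(-1/18) - 309 = 439/18 - 309 = -5123/18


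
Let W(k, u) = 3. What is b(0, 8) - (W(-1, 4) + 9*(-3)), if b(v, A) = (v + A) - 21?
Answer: 11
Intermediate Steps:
b(v, A) = -21 + A + v (b(v, A) = (A + v) - 21 = -21 + A + v)
b(0, 8) - (W(-1, 4) + 9*(-3)) = (-21 + 8 + 0) - (3 + 9*(-3)) = -13 - (3 - 27) = -13 - 1*(-24) = -13 + 24 = 11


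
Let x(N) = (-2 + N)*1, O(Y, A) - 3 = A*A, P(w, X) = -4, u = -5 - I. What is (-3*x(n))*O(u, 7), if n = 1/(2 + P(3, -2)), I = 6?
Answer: 390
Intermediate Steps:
u = -11 (u = -5 - 1*6 = -5 - 6 = -11)
n = -½ (n = 1/(2 - 4) = 1/(-2) = -½ ≈ -0.50000)
O(Y, A) = 3 + A² (O(Y, A) = 3 + A*A = 3 + A²)
x(N) = -2 + N
(-3*x(n))*O(u, 7) = (-3*(-2 - ½))*(3 + 7²) = (-3*(-5/2))*(3 + 49) = (15/2)*52 = 390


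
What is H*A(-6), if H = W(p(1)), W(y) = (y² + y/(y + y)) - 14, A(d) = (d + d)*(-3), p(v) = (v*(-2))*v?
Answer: -342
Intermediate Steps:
p(v) = -2*v² (p(v) = (-2*v)*v = -2*v²)
A(d) = -6*d (A(d) = (2*d)*(-3) = -6*d)
W(y) = -27/2 + y² (W(y) = (y² + y/((2*y))) - 14 = (y² + (1/(2*y))*y) - 14 = (y² + ½) - 14 = (½ + y²) - 14 = -27/2 + y²)
H = -19/2 (H = -27/2 + (-2*1²)² = -27/2 + (-2*1)² = -27/2 + (-2)² = -27/2 + 4 = -19/2 ≈ -9.5000)
H*A(-6) = -(-57)*(-6) = -19/2*36 = -342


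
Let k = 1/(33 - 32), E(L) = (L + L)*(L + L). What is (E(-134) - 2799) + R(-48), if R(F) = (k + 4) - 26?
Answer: 69004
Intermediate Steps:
E(L) = 4*L² (E(L) = (2*L)*(2*L) = 4*L²)
k = 1 (k = 1/1 = 1)
R(F) = -21 (R(F) = (1 + 4) - 26 = 5 - 26 = -21)
(E(-134) - 2799) + R(-48) = (4*(-134)² - 2799) - 21 = (4*17956 - 2799) - 21 = (71824 - 2799) - 21 = 69025 - 21 = 69004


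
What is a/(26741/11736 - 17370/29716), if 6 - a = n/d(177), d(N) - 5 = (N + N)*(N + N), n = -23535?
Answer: 67609919688984/18509323819189 ≈ 3.6527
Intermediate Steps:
d(N) = 5 + 4*N**2 (d(N) = 5 + (N + N)*(N + N) = 5 + (2*N)*(2*N) = 5 + 4*N**2)
a = 775461/125321 (a = 6 - (-23535)/(5 + 4*177**2) = 6 - (-23535)/(5 + 4*31329) = 6 - (-23535)/(5 + 125316) = 6 - (-23535)/125321 = 6 - 1*(-23535/125321) = 6 + 23535/125321 = 775461/125321 ≈ 6.1878)
a/(26741/11736 - 17370/29716) = 775461/(125321*(26741/11736 - 17370/29716)) = 775461/(125321*(26741*(1/11736) - 17370*1/29716)) = 775461/(125321*(26741/11736 - 8685/14858)) = 775461/(125321*(147695309/87186744)) = (775461/125321)*(87186744/147695309) = 67609919688984/18509323819189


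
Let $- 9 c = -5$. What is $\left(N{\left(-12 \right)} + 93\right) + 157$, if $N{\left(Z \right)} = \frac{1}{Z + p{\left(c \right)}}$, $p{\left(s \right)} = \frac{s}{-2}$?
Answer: $\frac{55232}{221} \approx 249.92$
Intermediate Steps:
$c = \frac{5}{9}$ ($c = \left(- \frac{1}{9}\right) \left(-5\right) = \frac{5}{9} \approx 0.55556$)
$p{\left(s \right)} = - \frac{s}{2}$ ($p{\left(s \right)} = s \left(- \frac{1}{2}\right) = - \frac{s}{2}$)
$N{\left(Z \right)} = \frac{1}{- \frac{5}{18} + Z}$ ($N{\left(Z \right)} = \frac{1}{Z - \frac{5}{18}} = \frac{1}{- \frac{5}{18} + Z}$)
$\left(N{\left(-12 \right)} + 93\right) + 157 = \left(\frac{18}{-5 + 18 \left(-12\right)} + 93\right) + 157 = \left(\frac{18}{-5 - 216} + 93\right) + 157 = \left(\frac{18}{-221} + 93\right) + 157 = \left(18 \left(- \frac{1}{221}\right) + 93\right) + 157 = \left(- \frac{18}{221} + 93\right) + 157 = \frac{20535}{221} + 157 = \frac{55232}{221}$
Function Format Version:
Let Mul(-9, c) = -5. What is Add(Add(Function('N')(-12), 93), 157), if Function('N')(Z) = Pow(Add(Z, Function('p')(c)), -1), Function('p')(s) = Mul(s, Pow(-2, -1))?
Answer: Rational(55232, 221) ≈ 249.92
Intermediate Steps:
c = Rational(5, 9) (c = Mul(Rational(-1, 9), -5) = Rational(5, 9) ≈ 0.55556)
Function('p')(s) = Mul(Rational(-1, 2), s) (Function('p')(s) = Mul(s, Rational(-1, 2)) = Mul(Rational(-1, 2), s))
Function('N')(Z) = Pow(Add(Rational(-5, 18), Z), -1) (Function('N')(Z) = Pow(Add(Z, Mul(Rational(-1, 2), Rational(5, 9))), -1) = Pow(Add(Z, Rational(-5, 18)), -1) = Pow(Add(Rational(-5, 18), Z), -1))
Add(Add(Function('N')(-12), 93), 157) = Add(Add(Mul(18, Pow(Add(-5, Mul(18, -12)), -1)), 93), 157) = Add(Add(Mul(18, Pow(Add(-5, -216), -1)), 93), 157) = Add(Add(Mul(18, Pow(-221, -1)), 93), 157) = Add(Add(Mul(18, Rational(-1, 221)), 93), 157) = Add(Add(Rational(-18, 221), 93), 157) = Add(Rational(20535, 221), 157) = Rational(55232, 221)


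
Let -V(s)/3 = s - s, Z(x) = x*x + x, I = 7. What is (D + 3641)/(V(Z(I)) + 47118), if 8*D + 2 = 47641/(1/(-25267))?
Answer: -1203716021/376944 ≈ -3193.4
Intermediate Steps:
Z(x) = x + x**2 (Z(x) = x**2 + x = x + x**2)
V(s) = 0 (V(s) = -3*(s - s) = -3*0 = 0)
D = -1203745149/8 (D = -1/4 + (47641/(1/(-25267)))/8 = -1/4 + (47641/(-1/25267))/8 = -1/4 + (47641*(-25267))/8 = -1/4 + (1/8)*(-1203745147) = -1/4 - 1203745147/8 = -1203745149/8 ≈ -1.5047e+8)
(D + 3641)/(V(Z(I)) + 47118) = (-1203745149/8 + 3641)/(0 + 47118) = -1203716021/8/47118 = -1203716021/8*1/47118 = -1203716021/376944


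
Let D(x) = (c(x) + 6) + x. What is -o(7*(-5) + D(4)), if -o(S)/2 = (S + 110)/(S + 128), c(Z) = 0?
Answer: 170/103 ≈ 1.6505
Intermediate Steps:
D(x) = 6 + x (D(x) = (0 + 6) + x = 6 + x)
o(S) = -2*(110 + S)/(128 + S) (o(S) = -2*(S + 110)/(S + 128) = -2*(110 + S)/(128 + S))
-o(7*(-5) + D(4)) = -2*(-110 - (7*(-5) + (6 + 4)))/(128 + (7*(-5) + (6 + 4))) = -2*(-110 - (-35 + 10))/(128 + (-35 + 10)) = -2*(-110 - 1*(-25))/(128 - 25) = -2*(-110 + 25)/103 = -2*(-85)/103 = -1*(-170/103) = 170/103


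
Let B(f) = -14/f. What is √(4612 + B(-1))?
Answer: 3*√514 ≈ 68.015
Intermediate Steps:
√(4612 + B(-1)) = √(4612 - 14/(-1)) = √(4612 - 14*(-1)) = √(4612 + 14) = √4626 = 3*√514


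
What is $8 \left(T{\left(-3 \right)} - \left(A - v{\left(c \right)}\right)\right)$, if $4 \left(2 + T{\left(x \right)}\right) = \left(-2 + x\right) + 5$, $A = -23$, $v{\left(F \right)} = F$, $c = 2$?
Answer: $184$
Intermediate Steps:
$T{\left(x \right)} = - \frac{5}{4} + \frac{x}{4}$ ($T{\left(x \right)} = -2 + \frac{\left(-2 + x\right) + 5}{4} = -2 + \frac{3 + x}{4} = -2 + \left(\frac{3}{4} + \frac{x}{4}\right) = - \frac{5}{4} + \frac{x}{4}$)
$8 \left(T{\left(-3 \right)} - \left(A - v{\left(c \right)}\right)\right) = 8 \left(\left(- \frac{5}{4} + \frac{1}{4} \left(-3\right)\right) + \left(2 - -23\right)\right) = 8 \left(\left(- \frac{5}{4} - \frac{3}{4}\right) + \left(2 + 23\right)\right) = 8 \left(-2 + 25\right) = 8 \cdot 23 = 184$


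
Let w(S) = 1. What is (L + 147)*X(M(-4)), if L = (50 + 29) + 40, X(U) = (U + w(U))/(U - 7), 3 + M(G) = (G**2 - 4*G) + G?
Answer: 3458/9 ≈ 384.22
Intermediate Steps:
M(G) = -3 + G**2 - 3*G (M(G) = -3 + ((G**2 - 4*G) + G) = -3 + (G**2 - 3*G) = -3 + G**2 - 3*G)
X(U) = (1 + U)/(-7 + U) (X(U) = (U + 1)/(U - 7) = (1 + U)/(-7 + U))
L = 119 (L = 79 + 40 = 119)
(L + 147)*X(M(-4)) = (119 + 147)*((1 + (-3 + (-4)**2 - 3*(-4)))/(-7 + (-3 + (-4)**2 - 3*(-4)))) = 266*((1 + (-3 + 16 + 12))/(-7 + (-3 + 16 + 12))) = 266*((1 + 25)/(-7 + 25)) = 266*(26/18) = 266*((1/18)*26) = 266*(13/9) = 3458/9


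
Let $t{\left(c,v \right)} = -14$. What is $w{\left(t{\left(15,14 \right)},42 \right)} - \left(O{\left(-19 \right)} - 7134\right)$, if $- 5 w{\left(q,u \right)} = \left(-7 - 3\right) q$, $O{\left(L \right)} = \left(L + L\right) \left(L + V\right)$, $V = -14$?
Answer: $5852$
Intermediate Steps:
$O{\left(L \right)} = 2 L \left(-14 + L\right)$ ($O{\left(L \right)} = \left(L + L\right) \left(L - 14\right) = 2 L \left(-14 + L\right)$)
$w{\left(q,u \right)} = 2 q$ ($w{\left(q,u \right)} = - \frac{\left(-7 - 3\right) q}{5} = - \frac{\left(-10\right) q}{5} = 2 q$)
$w{\left(t{\left(15,14 \right)},42 \right)} - \left(O{\left(-19 \right)} - 7134\right) = 2 \left(-14\right) - \left(2 \left(-19\right) \left(-14 - 19\right) - 7134\right) = -28 - \left(2 \left(-19\right) \left(-33\right) - 7134\right) = -28 - \left(1254 - 7134\right) = -28 - -5880 = -28 + 5880 = 5852$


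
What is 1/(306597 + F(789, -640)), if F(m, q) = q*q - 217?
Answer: 1/715980 ≈ 1.3967e-6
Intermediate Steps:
F(m, q) = -217 + q**2 (F(m, q) = q**2 - 217 = -217 + q**2)
1/(306597 + F(789, -640)) = 1/(306597 + (-217 + (-640)**2)) = 1/(306597 + (-217 + 409600)) = 1/(306597 + 409383) = 1/715980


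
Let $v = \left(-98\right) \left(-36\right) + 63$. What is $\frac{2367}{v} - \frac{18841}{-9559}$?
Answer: $\frac{10031576}{3814041} \approx 2.6302$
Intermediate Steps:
$v = 3591$ ($v = 3528 + 63 = 3591$)
$\frac{2367}{v} - \frac{18841}{-9559} = \frac{2367}{3591} - \frac{18841}{-9559} = 2367 \cdot \frac{1}{3591} - - \frac{18841}{9559} = \frac{263}{399} + \frac{18841}{9559} = \frac{10031576}{3814041}$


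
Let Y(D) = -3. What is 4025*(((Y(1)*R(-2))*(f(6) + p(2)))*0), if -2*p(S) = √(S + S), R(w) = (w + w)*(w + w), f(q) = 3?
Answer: 0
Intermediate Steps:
R(w) = 4*w² (R(w) = (2*w)*(2*w) = 4*w²)
p(S) = -√2*√S/2 (p(S) = -√(S + S)/2 = -√2*√S/2)
4025*(((Y(1)*R(-2))*(f(6) + p(2)))*0) = 4025*(((-12*(-2)²)*(3 - √2*√2/2))*0) = 4025*(((-12*4)*(3 - 1))*0) = 4025*((-3*16*2)*0) = 4025*(-48*2*0) = 4025*(-96*0) = 4025*0 = 0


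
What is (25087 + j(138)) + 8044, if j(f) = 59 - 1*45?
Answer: 33145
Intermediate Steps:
j(f) = 14 (j(f) = 59 - 45 = 14)
(25087 + j(138)) + 8044 = (25087 + 14) + 8044 = 25101 + 8044 = 33145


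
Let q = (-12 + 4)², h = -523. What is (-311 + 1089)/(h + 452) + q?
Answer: 3766/71 ≈ 53.042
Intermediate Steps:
q = 64 (q = (-8)² = 64)
(-311 + 1089)/(h + 452) + q = (-311 + 1089)/(-523 + 452) + 64 = 778/(-71) + 64 = 778*(-1/71) + 64 = -778/71 + 64 = 3766/71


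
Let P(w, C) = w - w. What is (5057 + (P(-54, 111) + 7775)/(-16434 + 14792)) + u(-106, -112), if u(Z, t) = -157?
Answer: 8038025/1642 ≈ 4895.3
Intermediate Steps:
P(w, C) = 0
(5057 + (P(-54, 111) + 7775)/(-16434 + 14792)) + u(-106, -112) = (5057 + (0 + 7775)/(-16434 + 14792)) - 157 = (5057 + 7775/(-1642)) - 157 = (5057 + 7775*(-1/1642)) - 157 = (5057 - 7775/1642) - 157 = 8295819/1642 - 157 = 8038025/1642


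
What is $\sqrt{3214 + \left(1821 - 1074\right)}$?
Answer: $\sqrt{3961} \approx 62.936$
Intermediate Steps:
$\sqrt{3214 + \left(1821 - 1074\right)} = \sqrt{3214 + 747} = \sqrt{3961}$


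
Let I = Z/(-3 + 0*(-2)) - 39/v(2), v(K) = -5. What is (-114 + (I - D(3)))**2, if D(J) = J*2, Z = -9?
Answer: 298116/25 ≈ 11925.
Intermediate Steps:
D(J) = 2*J
I = 54/5 (I = -9/(-3 + 0*(-2)) - 39/(-5) = -9/(-3 + 0) - 39*(-1/5) = -9/(-3) + 39/5 = -9*(-1/3) + 39/5 = 3 + 39/5 = 54/5 ≈ 10.800)
(-114 + (I - D(3)))**2 = (-114 + (54/5 - 2*3))**2 = (-114 + (54/5 - 1*6))**2 = (-114 + (54/5 - 6))**2 = (-114 + 24/5)**2 = (-546/5)**2 = 298116/25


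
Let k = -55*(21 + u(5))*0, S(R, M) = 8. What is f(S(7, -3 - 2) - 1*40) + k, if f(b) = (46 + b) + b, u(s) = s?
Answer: -18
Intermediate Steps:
f(b) = 46 + 2*b
k = 0 (k = -55*(21 + 5)*0 = -55*26*0 = -1430*0 = 0)
f(S(7, -3 - 2) - 1*40) + k = (46 + 2*(8 - 1*40)) + 0 = (46 + 2*(8 - 40)) + 0 = (46 + 2*(-32)) + 0 = (46 - 64) + 0 = -18 + 0 = -18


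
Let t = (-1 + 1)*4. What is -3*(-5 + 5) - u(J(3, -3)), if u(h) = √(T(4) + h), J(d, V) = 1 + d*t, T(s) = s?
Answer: -√5 ≈ -2.2361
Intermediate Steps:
t = 0 (t = 0*4 = 0)
J(d, V) = 1 (J(d, V) = 1 + d*0 = 1 + 0 = 1)
u(h) = √(4 + h)
-3*(-5 + 5) - u(J(3, -3)) = -3*(-5 + 5) - √(4 + 1) = -3*0 - √5 = 0 - √5 = -√5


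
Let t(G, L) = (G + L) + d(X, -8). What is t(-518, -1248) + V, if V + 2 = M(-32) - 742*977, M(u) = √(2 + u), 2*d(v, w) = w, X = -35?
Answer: -726706 + I*√30 ≈ -7.2671e+5 + 5.4772*I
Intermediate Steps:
d(v, w) = w/2
V = -724936 + I*√30 (V = -2 + (√(2 - 32) - 742*977) = -2 + (√(-30) - 724934) = -2 + (I*√30 - 724934) = -2 + (-724934 + I*√30) = -724936 + I*√30 ≈ -7.2494e+5 + 5.4772*I)
t(G, L) = -4 + G + L (t(G, L) = (G + L) + (½)*(-8) = (G + L) - 4 = -4 + G + L)
t(-518, -1248) + V = (-4 - 518 - 1248) + (-724936 + I*√30) = -1770 + (-724936 + I*√30) = -726706 + I*√30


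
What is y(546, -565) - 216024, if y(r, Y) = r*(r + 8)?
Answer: 86460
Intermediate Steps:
y(r, Y) = r*(8 + r)
y(546, -565) - 216024 = 546*(8 + 546) - 216024 = 546*554 - 216024 = 302484 - 216024 = 86460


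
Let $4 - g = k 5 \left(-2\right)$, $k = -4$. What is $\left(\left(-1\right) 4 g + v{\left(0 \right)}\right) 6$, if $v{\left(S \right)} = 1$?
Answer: $870$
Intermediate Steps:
$g = -36$ ($g = 4 - \left(-4\right) 5 \left(-2\right) = 4 - \left(-20\right) \left(-2\right) = 4 - 40 = -36$)
$\left(\left(-1\right) 4 g + v{\left(0 \right)}\right) 6 = \left(\left(-1\right) 4 \left(-36\right) + 1\right) 6 = \left(\left(-4\right) \left(-36\right) + 1\right) 6 = \left(144 + 1\right) 6 = 145 \cdot 6 = 870$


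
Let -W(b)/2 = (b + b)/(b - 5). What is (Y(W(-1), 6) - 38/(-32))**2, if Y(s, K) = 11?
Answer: 38025/256 ≈ 148.54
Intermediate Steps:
W(b) = -4*b/(-5 + b) (W(b) = -2*(b + b)/(b - 5) = -2*2*b/(-5 + b) = -4*b/(-5 + b))
(Y(W(-1), 6) - 38/(-32))**2 = (11 - 38/(-32))**2 = (11 - 38*(-1/32))**2 = (11 + 19/16)**2 = (195/16)**2 = 38025/256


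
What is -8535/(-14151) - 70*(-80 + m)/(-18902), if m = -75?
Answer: 1298370/44580367 ≈ 0.029124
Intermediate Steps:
-8535/(-14151) - 70*(-80 + m)/(-18902) = -8535/(-14151) - 70*(-80 - 75)/(-18902) = -8535*(-1/14151) - 70*(-155)*(-1/18902) = 2845/4717 + 10850*(-1/18902) = 2845/4717 - 5425/9451 = 1298370/44580367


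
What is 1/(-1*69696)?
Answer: -1/69696 ≈ -1.4348e-5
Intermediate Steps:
1/(-1*69696) = 1/(-69696) = -1/69696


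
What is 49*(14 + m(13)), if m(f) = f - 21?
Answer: 294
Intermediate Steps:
m(f) = -21 + f
49*(14 + m(13)) = 49*(14 + (-21 + 13)) = 49*(14 - 8) = 49*6 = 294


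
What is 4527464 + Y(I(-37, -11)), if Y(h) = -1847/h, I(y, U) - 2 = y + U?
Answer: 208265191/46 ≈ 4.5275e+6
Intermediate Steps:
I(y, U) = 2 + U + y (I(y, U) = 2 + (y + U) = 2 + (U + y) = 2 + U + y)
4527464 + Y(I(-37, -11)) = 4527464 - 1847/(2 - 11 - 37) = 4527464 - 1847/(-46) = 4527464 - 1847*(-1/46) = 4527464 + 1847/46 = 208265191/46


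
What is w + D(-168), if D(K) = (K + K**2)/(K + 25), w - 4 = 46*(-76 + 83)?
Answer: 18562/143 ≈ 129.80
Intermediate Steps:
w = 326 (w = 4 + 46*(-76 + 83) = 4 + 46*7 = 4 + 322 = 326)
D(K) = (K + K**2)/(25 + K)
w + D(-168) = 326 - 168*(1 - 168)/(25 - 168) = 326 - 168*(-167)/(-143) = 326 - 168*(-1/143)*(-167) = 326 - 28056/143 = 18562/143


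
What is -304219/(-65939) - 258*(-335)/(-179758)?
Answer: 24493345616/5926531381 ≈ 4.1328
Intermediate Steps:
-304219/(-65939) - 258*(-335)/(-179758) = -304219*(-1/65939) + 86430*(-1/179758) = 304219/65939 - 43215/89879 = 24493345616/5926531381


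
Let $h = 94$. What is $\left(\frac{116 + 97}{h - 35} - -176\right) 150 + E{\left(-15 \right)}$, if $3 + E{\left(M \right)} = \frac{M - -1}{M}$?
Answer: $\frac{23841421}{885} \approx 26939.0$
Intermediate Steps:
$E{\left(M \right)} = -3 + \frac{1 + M}{M}$ ($E{\left(M \right)} = -3 + \frac{M - -1}{M} = -3 + \frac{M + 1}{M} = -3 + \frac{1 + M}{M}$)
$\left(\frac{116 + 97}{h - 35} - -176\right) 150 + E{\left(-15 \right)} = \left(\frac{116 + 97}{94 - 35} - -176\right) 150 - \left(2 - \frac{1}{-15}\right) = \left(\frac{213}{59} + 176\right) 150 - \frac{31}{15} = \frac{10597}{59} \cdot 150 - \frac{31}{15} = \frac{1589550}{59} - \frac{31}{15} = \frac{23841421}{885}$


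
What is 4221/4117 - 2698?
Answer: -11103445/4117 ≈ -2697.0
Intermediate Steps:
4221/4117 - 2698 = -11103445/4117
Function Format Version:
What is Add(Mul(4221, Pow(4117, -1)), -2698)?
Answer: Rational(-11103445, 4117) ≈ -2697.0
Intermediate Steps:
Add(Mul(4221, Pow(4117, -1)), -2698) = Add(Mul(4221, Rational(1, 4117)), -2698) = Add(Rational(4221, 4117), -2698) = Rational(-11103445, 4117)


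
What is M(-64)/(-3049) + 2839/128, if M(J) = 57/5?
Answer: 43273259/1951360 ≈ 22.176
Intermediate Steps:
M(J) = 57/5 (M(J) = 57*(1/5) = 57/5)
M(-64)/(-3049) + 2839/128 = (57/5)/(-3049) + 2839/128 = (57/5)*(-1/3049) + 2839*(1/128) = -57/15245 + 2839/128 = 43273259/1951360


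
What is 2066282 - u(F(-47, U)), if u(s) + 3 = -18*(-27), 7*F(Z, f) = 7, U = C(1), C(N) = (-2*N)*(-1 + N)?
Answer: 2065799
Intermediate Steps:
C(N) = -2*N*(-1 + N)
U = 0 (U = 2*1*(1 - 1*1) = 2*1*(1 - 1) = 2*1*0 = 0)
F(Z, f) = 1 (F(Z, f) = (⅐)*7 = 1)
u(s) = 483 (u(s) = -3 - 18*(-27) = -3 + 486 = 483)
2066282 - u(F(-47, U)) = 2066282 - 1*483 = 2066282 - 483 = 2065799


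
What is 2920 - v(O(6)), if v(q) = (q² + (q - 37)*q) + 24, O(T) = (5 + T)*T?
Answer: -3374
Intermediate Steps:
O(T) = T*(5 + T)
v(q) = 24 + q² + q*(-37 + q) (v(q) = (q² + (-37 + q)*q) + 24 = (q² + q*(-37 + q)) + 24 = 24 + q² + q*(-37 + q))
2920 - v(O(6)) = 2920 - (24 - 222*(5 + 6) + 2*(6*(5 + 6))²) = 2920 - (24 - 222*11 + 2*(6*11)²) = 2920 - (24 - 37*66 + 2*66²) = 2920 - (24 - 2442 + 2*4356) = 2920 - (24 - 2442 + 8712) = 2920 - 1*6294 = 2920 - 6294 = -3374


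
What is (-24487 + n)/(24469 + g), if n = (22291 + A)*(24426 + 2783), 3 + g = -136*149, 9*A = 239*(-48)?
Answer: 857713390/6303 ≈ 1.3608e+5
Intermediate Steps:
A = -3824/3 (A = (239*(-48))/9 = (1/9)*(-11472) = -3824/3 ≈ -1274.7)
g = -20267 (g = -3 - 136*149 = -3 - 20264 = -20267)
n = 1715500241/3 (n = (22291 - 3824/3)*(24426 + 2783) = (63049/3)*27209 = 1715500241/3 ≈ 5.7183e+8)
(-24487 + n)/(24469 + g) = (-24487 + 1715500241/3)/(24469 - 20267) = (1715426780/3)/4202 = (1715426780/3)*(1/4202) = 857713390/6303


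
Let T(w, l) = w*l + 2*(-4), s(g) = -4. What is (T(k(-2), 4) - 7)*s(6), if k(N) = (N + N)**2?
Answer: -196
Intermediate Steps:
k(N) = 4*N**2 (k(N) = (2*N)**2 = 4*N**2)
T(w, l) = -8 + l*w (T(w, l) = l*w - 8 = -8 + l*w)
(T(k(-2), 4) - 7)*s(6) = ((-8 + 4*(4*(-2)**2)) - 7)*(-4) = ((-8 + 4*(4*4)) - 7)*(-4) = ((-8 + 4*16) - 7)*(-4) = ((-8 + 64) - 7)*(-4) = (56 - 7)*(-4) = 49*(-4) = -196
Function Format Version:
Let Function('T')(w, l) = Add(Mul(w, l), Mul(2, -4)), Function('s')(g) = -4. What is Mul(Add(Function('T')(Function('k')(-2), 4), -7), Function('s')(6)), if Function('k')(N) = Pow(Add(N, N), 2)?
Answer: -196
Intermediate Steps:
Function('k')(N) = Mul(4, Pow(N, 2)) (Function('k')(N) = Pow(Mul(2, N), 2) = Mul(4, Pow(N, 2)))
Function('T')(w, l) = Add(-8, Mul(l, w)) (Function('T')(w, l) = Add(Mul(l, w), -8) = Add(-8, Mul(l, w)))
Mul(Add(Function('T')(Function('k')(-2), 4), -7), Function('s')(6)) = Mul(Add(Add(-8, Mul(4, Mul(4, Pow(-2, 2)))), -7), -4) = Mul(Add(Add(-8, Mul(4, Mul(4, 4))), -7), -4) = Mul(Add(Add(-8, Mul(4, 16)), -7), -4) = Mul(Add(Add(-8, 64), -7), -4) = Mul(Add(56, -7), -4) = Mul(49, -4) = -196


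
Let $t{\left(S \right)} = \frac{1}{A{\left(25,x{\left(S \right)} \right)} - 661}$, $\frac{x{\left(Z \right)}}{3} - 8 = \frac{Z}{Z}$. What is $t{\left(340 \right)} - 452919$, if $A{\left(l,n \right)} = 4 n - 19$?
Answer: $- \frac{259069669}{572} \approx -4.5292 \cdot 10^{5}$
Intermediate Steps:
$x{\left(Z \right)} = 27$ ($x{\left(Z \right)} = 24 + 3 \frac{Z}{Z} = 24 + 3 \cdot 1 = 24 + 3 = 27$)
$A{\left(l,n \right)} = -19 + 4 n$
$t{\left(S \right)} = - \frac{1}{572}$ ($t{\left(S \right)} = \frac{1}{\left(-19 + 4 \cdot 27\right) - 661} = \frac{1}{\left(-19 + 108\right) - 661} = \frac{1}{89 - 661} = \frac{1}{-572} = - \frac{1}{572}$)
$t{\left(340 \right)} - 452919 = - \frac{1}{572} - 452919 = - \frac{259069669}{572}$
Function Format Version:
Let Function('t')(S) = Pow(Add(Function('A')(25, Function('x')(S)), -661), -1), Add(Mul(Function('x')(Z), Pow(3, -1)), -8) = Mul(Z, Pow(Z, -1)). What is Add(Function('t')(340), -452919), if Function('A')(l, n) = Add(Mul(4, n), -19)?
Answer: Rational(-259069669, 572) ≈ -4.5292e+5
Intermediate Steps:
Function('x')(Z) = 27 (Function('x')(Z) = Add(24, Mul(3, Mul(Z, Pow(Z, -1)))) = Add(24, Mul(3, 1)) = Add(24, 3) = 27)
Function('A')(l, n) = Add(-19, Mul(4, n))
Function('t')(S) = Rational(-1, 572) (Function('t')(S) = Pow(Add(Add(-19, Mul(4, 27)), -661), -1) = Pow(Add(Add(-19, 108), -661), -1) = Pow(Add(89, -661), -1) = Pow(-572, -1) = Rational(-1, 572))
Add(Function('t')(340), -452919) = Add(Rational(-1, 572), -452919) = Rational(-259069669, 572)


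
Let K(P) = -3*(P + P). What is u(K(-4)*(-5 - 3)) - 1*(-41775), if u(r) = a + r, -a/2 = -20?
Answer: 41623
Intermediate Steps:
a = 40 (a = -2*(-20) = 40)
K(P) = -6*P
u(r) = 40 + r
u(K(-4)*(-5 - 3)) - 1*(-41775) = (40 + (-6*(-4))*(-5 - 3)) - 1*(-41775) = (40 + 24*(-8)) + 41775 = (40 - 192) + 41775 = -152 + 41775 = 41623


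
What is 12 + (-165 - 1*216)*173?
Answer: -65901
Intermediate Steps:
12 + (-165 - 1*216)*173 = 12 + (-165 - 216)*173 = 12 - 381*173 = 12 - 65913 = -65901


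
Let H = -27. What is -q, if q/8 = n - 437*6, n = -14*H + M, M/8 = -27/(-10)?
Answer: 88896/5 ≈ 17779.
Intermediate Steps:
M = 108/5 (M = 8*(-27/(-10)) = 8*(-27*(-⅒)) = 8*(27/10) = 108/5 ≈ 21.600)
n = 1998/5 (n = -14*(-27) + 108/5 = 378 + 108/5 = 1998/5 ≈ 399.60)
q = -88896/5 (q = 8*(1998/5 - 437*6) = 8*(1998/5 - 2622) = 8*(-11112/5) = -88896/5 ≈ -17779.)
-q = -1*(-88896/5) = 88896/5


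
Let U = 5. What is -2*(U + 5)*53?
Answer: -1060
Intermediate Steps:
-2*(U + 5)*53 = -2*(5 + 5)*53 = -2*10*53 = -20*53 = -1060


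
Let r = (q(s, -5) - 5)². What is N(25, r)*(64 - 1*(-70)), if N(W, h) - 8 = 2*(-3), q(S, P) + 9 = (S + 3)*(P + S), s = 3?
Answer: 268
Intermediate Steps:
q(S, P) = -9 + (3 + S)*(P + S) (q(S, P) = -9 + (S + 3)*(P + S) = -9 + (3 + S)*(P + S))
r = 676 (r = ((-9 + 3² + 3*(-5) + 3*3 - 5*3) - 5)² = ((-9 + 9 - 15 + 9 - 15) - 5)² = (-21 - 5)² = (-26)² = 676)
N(W, h) = 2 (N(W, h) = 8 + 2*(-3) = 8 - 6 = 2)
N(25, r)*(64 - 1*(-70)) = 2*(64 - 1*(-70)) = 2*(64 + 70) = 2*134 = 268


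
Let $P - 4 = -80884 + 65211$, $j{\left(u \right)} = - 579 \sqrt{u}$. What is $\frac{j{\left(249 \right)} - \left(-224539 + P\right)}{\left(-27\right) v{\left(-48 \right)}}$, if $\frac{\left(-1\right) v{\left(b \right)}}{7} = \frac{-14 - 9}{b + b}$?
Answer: $\frac{7686656}{1449} - \frac{6176 \sqrt{249}}{483} \approx 5103.0$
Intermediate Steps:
$v{\left(b \right)} = \frac{161}{2 b}$ ($v{\left(b \right)} = - 7 \frac{-14 - 9}{b + b} = - 7 \left(- \frac{23}{2 b}\right) = \frac{161}{2 b}$)
$P = -15669$ ($P = 4 + \left(-80884 + 65211\right) = 4 - 15673 = -15669$)
$\frac{j{\left(249 \right)} - \left(-224539 + P\right)}{\left(-27\right) v{\left(-48 \right)}} = \frac{- 579 \sqrt{249} + \left(224539 - -15669\right)}{\left(-27\right) \frac{161}{2 \left(-48\right)}} = \frac{- 579 \sqrt{249} + \left(224539 + 15669\right)}{\left(-27\right) \frac{161}{2} \left(- \frac{1}{48}\right)} = \frac{- 579 \sqrt{249} + 240208}{\left(-27\right) \left(- \frac{161}{96}\right)} = \frac{240208 - 579 \sqrt{249}}{\frac{1449}{32}} = \left(240208 - 579 \sqrt{249}\right) \frac{32}{1449} = \frac{7686656}{1449} - \frac{6176 \sqrt{249}}{483}$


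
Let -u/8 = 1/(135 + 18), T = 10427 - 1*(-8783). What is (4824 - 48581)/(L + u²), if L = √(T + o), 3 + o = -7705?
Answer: 4682549088/450205763569 - 30828878887779*√142/900411527138 ≈ -407.99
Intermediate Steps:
T = 19210 (T = 10427 + 8783 = 19210)
o = -7708 (o = -3 - 7705 = -7708)
u = -8/153 (u = -8/(135 + 18) = -8/153 ≈ -0.052288)
L = 9*√142 (L = √(19210 - 7708) = √11502 = 9*√142 ≈ 107.25)
(4824 - 48581)/(L + u²) = (4824 - 48581)/(9*√142 + (-8/153)²) = -43757/(9*√142 + 64/23409) = -43757/(64/23409 + 9*√142)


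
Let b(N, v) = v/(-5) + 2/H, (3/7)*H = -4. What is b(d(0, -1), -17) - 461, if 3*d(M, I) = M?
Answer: -32047/70 ≈ -457.81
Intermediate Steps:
H = -28/3 (H = (7/3)*(-4) = -28/3 ≈ -9.3333)
d(M, I) = M/3
b(N, v) = -3/14 - v/5 (b(N, v) = v/(-5) + 2/(-28/3) = v*(-1/5) + 2*(-3/28) = -v/5 - 3/14 = -3/14 - v/5)
b(d(0, -1), -17) - 461 = (-3/14 - 1/5*(-17)) - 461 = (-3/14 + 17/5) - 461 = 223/70 - 461 = -32047/70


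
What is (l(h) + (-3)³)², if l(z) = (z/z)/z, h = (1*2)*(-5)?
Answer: 73441/100 ≈ 734.41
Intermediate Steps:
h = -10 (h = 2*(-5) = -10)
l(z) = 1/z
(l(h) + (-3)³)² = (1/(-10) + (-3)³)² = (-⅒ - 27)² = (-271/10)² = 73441/100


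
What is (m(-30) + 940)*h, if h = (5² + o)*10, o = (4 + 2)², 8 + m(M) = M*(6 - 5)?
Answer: 550220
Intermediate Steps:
m(M) = -8 + M (m(M) = -8 + M*(6 - 5) = -8 + M*1 = -8 + M)
o = 36 (o = 6² = 36)
h = 610 (h = (5² + 36)*10 = (25 + 36)*10 = 61*10 = 610)
(m(-30) + 940)*h = ((-8 - 30) + 940)*610 = (-38 + 940)*610 = 902*610 = 550220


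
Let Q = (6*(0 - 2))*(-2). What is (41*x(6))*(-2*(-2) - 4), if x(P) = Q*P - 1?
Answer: 0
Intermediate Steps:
Q = 24 (Q = (6*(-2))*(-2) = -12*(-2) = 24)
x(P) = -1 + 24*P (x(P) = 24*P - 1 = -1 + 24*P)
(41*x(6))*(-2*(-2) - 4) = (41*(-1 + 24*6))*(-2*(-2) - 4) = (41*(-1 + 144))*(4 - 4) = (41*143)*0 = 5863*0 = 0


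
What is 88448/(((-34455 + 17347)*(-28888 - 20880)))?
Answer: 2764/26607217 ≈ 0.00010388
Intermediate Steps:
88448/(((-34455 + 17347)*(-28888 - 20880))) = 88448/((-17108*(-49768))) = 88448/851430944 = 88448*(1/851430944) = 2764/26607217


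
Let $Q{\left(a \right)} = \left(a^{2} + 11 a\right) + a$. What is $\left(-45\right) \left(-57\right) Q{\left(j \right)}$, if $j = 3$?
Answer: $115425$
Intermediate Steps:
$Q{\left(a \right)} = a^{2} + 12 a$
$\left(-45\right) \left(-57\right) Q{\left(j \right)} = \left(-45\right) \left(-57\right) 3 \left(12 + 3\right) = 2565 \cdot 3 \cdot 15 = 2565 \cdot 45 = 115425$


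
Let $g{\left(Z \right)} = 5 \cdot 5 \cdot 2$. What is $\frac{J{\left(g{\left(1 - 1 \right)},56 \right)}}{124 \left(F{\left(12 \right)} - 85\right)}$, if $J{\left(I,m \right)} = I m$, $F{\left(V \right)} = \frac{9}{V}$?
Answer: $- \frac{2800}{10447} \approx -0.26802$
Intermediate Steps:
$g{\left(Z \right)} = 50$ ($g{\left(Z \right)} = 25 \cdot 2 = 50$)
$\frac{J{\left(g{\left(1 - 1 \right)},56 \right)}}{124 \left(F{\left(12 \right)} - 85\right)} = \frac{50 \cdot 56}{124 \left(\frac{9}{12} - 85\right)} = \frac{2800}{124 \left(9 \cdot \frac{1}{12} - 85\right)} = \frac{2800}{124 \left(\frac{3}{4} - 85\right)} = \frac{2800}{124 \left(- \frac{337}{4}\right)} = \frac{2800}{-10447} = 2800 \left(- \frac{1}{10447}\right) = - \frac{2800}{10447}$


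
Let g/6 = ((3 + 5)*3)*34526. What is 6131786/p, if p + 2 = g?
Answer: 3065893/2485871 ≈ 1.2333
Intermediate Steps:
g = 4971744 (g = 6*(((3 + 5)*3)*34526) = 6*((8*3)*34526) = 6*(24*34526) = 6*828624 = 4971744)
p = 4971742 (p = -2 + 4971744 = 4971742)
6131786/p = 6131786/4971742 = 6131786*(1/4971742) = 3065893/2485871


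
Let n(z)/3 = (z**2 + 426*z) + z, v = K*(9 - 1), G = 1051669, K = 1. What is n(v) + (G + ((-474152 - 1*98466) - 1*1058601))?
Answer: -569110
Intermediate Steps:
v = 8 (v = 1*(9 - 1) = 1*8 = 8)
n(z) = 3*z**2 + 1281*z (n(z) = 3*((z**2 + 426*z) + z) = 3*(z**2 + 427*z) = 3*z**2 + 1281*z)
n(v) + (G + ((-474152 - 1*98466) - 1*1058601)) = 3*8*(427 + 8) + (1051669 + ((-474152 - 1*98466) - 1*1058601)) = 3*8*435 + (1051669 + ((-474152 - 98466) - 1058601)) = 10440 + (1051669 + (-572618 - 1058601)) = 10440 + (1051669 - 1631219) = 10440 - 579550 = -569110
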